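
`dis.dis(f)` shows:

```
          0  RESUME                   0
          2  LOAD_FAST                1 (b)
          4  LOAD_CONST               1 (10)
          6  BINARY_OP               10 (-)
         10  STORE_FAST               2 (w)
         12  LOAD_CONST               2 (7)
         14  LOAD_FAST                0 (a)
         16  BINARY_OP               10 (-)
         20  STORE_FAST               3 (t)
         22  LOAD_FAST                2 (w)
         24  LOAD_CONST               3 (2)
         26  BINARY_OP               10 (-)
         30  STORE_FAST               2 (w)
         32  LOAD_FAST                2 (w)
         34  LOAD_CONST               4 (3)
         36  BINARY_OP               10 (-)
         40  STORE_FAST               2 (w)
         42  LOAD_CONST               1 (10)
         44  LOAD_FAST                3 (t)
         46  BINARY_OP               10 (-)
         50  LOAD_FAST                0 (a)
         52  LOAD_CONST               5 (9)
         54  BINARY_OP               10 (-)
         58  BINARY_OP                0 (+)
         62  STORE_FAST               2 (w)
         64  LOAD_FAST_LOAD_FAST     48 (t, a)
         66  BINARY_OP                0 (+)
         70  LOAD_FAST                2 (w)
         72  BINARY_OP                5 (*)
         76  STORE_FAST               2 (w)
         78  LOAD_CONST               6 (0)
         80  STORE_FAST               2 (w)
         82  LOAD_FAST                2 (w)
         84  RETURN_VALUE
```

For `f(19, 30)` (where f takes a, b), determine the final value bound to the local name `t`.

-12

LOAD_FAST b → push 30. Stack: [30]
LOAD_CONST → push 10. Stack: [30, 10]
BINARY_OP - → 30 - 10 = 20. Stack: [20]
STORE_FAST w → w=20. Stack: []
LOAD_CONST → push 7. Stack: [7]
LOAD_FAST a → push 19. Stack: [7, 19]
BINARY_OP - → 7 - 19 = -12. Stack: [-12]
STORE_FAST t → t=-12. Stack: []
LOAD_FAST w → push 20. Stack: [20]
LOAD_CONST → push 2. Stack: [20, 2]
BINARY_OP - → 20 - 2 = 18. Stack: [18]
STORE_FAST w → w=18. Stack: []
LOAD_FAST w → push 18. Stack: [18]
LOAD_CONST → push 3. Stack: [18, 3]
BINARY_OP - → 18 - 3 = 15. Stack: [15]
STORE_FAST w → w=15. Stack: []
LOAD_CONST → push 10. Stack: [10]
LOAD_FAST t → push -12. Stack: [10, -12]
BINARY_OP - → 10 - -12 = 22. Stack: [22]
LOAD_FAST a → push 19. Stack: [22, 19]
LOAD_CONST → push 9. Stack: [22, 19, 9]
BINARY_OP - → 19 - 9 = 10. Stack: [22, 10]
BINARY_OP + → 22 + 10 = 32. Stack: [32]
STORE_FAST w → w=32. Stack: []
LOAD_FAST_LOAD_FAST t,a → push -12,19. Stack: [-12, 19]
BINARY_OP + → -12 + 19 = 7. Stack: [7]
LOAD_FAST w → push 32. Stack: [7, 32]
BINARY_OP * → 7 * 32 = 224. Stack: [224]
STORE_FAST w → w=224. Stack: []
LOAD_CONST → push 0. Stack: [0]
STORE_FAST w → w=0. Stack: []
LOAD_FAST w → push 0. Stack: [0]
RETURN_VALUE → return 0.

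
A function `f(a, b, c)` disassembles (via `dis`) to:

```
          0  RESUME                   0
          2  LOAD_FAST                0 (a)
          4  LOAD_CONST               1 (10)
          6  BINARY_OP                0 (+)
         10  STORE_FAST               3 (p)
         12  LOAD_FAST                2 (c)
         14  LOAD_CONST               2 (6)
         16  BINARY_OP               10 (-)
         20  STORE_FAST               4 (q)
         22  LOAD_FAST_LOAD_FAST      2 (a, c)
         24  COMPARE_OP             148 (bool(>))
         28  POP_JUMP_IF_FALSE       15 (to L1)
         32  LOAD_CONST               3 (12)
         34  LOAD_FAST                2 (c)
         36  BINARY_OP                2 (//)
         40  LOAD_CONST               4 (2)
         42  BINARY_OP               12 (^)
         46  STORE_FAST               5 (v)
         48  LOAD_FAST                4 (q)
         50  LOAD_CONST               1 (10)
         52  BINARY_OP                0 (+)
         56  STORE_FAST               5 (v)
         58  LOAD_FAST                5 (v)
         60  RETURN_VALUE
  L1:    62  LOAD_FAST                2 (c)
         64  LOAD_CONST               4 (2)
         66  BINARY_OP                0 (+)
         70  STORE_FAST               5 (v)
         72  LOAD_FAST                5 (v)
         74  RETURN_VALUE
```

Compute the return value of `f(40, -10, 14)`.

LOAD_FAST a → push 40. Stack: [40]
LOAD_CONST → push 10. Stack: [40, 10]
BINARY_OP + → 40 + 10 = 50. Stack: [50]
STORE_FAST p → p=50. Stack: []
LOAD_FAST c → push 14. Stack: [14]
LOAD_CONST → push 6. Stack: [14, 6]
BINARY_OP - → 14 - 6 = 8. Stack: [8]
STORE_FAST q → q=8. Stack: []
LOAD_FAST_LOAD_FAST a,c → push 40,14. Stack: [40, 14]
COMPARE_OP bool(>) → 40 vs 14 = True. Stack: [True]
POP_JUMP_IF_FALSE → pop True; no jump. Stack: []
LOAD_CONST → push 12. Stack: [12]
LOAD_FAST c → push 14. Stack: [12, 14]
BINARY_OP // → 12 // 14 = 0. Stack: [0]
LOAD_CONST → push 2. Stack: [0, 2]
BINARY_OP ^ → 0 ^ 2 = 2. Stack: [2]
STORE_FAST v → v=2. Stack: []
LOAD_FAST q → push 8. Stack: [8]
LOAD_CONST → push 10. Stack: [8, 10]
BINARY_OP + → 8 + 10 = 18. Stack: [18]
STORE_FAST v → v=18. Stack: []
LOAD_FAST v → push 18. Stack: [18]
RETURN_VALUE → return 18.

18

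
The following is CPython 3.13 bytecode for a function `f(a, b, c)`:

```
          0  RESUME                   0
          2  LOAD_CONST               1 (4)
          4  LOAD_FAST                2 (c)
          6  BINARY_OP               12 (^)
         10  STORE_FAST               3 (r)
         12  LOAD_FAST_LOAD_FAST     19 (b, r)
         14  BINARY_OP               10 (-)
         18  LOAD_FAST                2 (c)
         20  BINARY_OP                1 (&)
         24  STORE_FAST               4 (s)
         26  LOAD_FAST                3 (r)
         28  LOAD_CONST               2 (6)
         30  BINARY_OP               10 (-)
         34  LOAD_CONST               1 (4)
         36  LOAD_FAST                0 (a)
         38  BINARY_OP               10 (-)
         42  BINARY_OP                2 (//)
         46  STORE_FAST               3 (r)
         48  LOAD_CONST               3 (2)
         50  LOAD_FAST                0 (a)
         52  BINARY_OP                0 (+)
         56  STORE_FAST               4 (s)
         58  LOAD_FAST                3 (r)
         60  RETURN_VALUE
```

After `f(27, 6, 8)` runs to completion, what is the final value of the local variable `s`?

LOAD_CONST → push 4. Stack: [4]
LOAD_FAST c → push 8. Stack: [4, 8]
BINARY_OP ^ → 4 ^ 8 = 12. Stack: [12]
STORE_FAST r → r=12. Stack: []
LOAD_FAST_LOAD_FAST b,r → push 6,12. Stack: [6, 12]
BINARY_OP - → 6 - 12 = -6. Stack: [-6]
LOAD_FAST c → push 8. Stack: [-6, 8]
BINARY_OP & → -6 & 8 = 8. Stack: [8]
STORE_FAST s → s=8. Stack: []
LOAD_FAST r → push 12. Stack: [12]
LOAD_CONST → push 6. Stack: [12, 6]
BINARY_OP - → 12 - 6 = 6. Stack: [6]
LOAD_CONST → push 4. Stack: [6, 4]
LOAD_FAST a → push 27. Stack: [6, 4, 27]
BINARY_OP - → 4 - 27 = -23. Stack: [6, -23]
BINARY_OP // → 6 // -23 = -1. Stack: [-1]
STORE_FAST r → r=-1. Stack: []
LOAD_CONST → push 2. Stack: [2]
LOAD_FAST a → push 27. Stack: [2, 27]
BINARY_OP + → 2 + 27 = 29. Stack: [29]
STORE_FAST s → s=29. Stack: []
LOAD_FAST r → push -1. Stack: [-1]
RETURN_VALUE → return -1.

29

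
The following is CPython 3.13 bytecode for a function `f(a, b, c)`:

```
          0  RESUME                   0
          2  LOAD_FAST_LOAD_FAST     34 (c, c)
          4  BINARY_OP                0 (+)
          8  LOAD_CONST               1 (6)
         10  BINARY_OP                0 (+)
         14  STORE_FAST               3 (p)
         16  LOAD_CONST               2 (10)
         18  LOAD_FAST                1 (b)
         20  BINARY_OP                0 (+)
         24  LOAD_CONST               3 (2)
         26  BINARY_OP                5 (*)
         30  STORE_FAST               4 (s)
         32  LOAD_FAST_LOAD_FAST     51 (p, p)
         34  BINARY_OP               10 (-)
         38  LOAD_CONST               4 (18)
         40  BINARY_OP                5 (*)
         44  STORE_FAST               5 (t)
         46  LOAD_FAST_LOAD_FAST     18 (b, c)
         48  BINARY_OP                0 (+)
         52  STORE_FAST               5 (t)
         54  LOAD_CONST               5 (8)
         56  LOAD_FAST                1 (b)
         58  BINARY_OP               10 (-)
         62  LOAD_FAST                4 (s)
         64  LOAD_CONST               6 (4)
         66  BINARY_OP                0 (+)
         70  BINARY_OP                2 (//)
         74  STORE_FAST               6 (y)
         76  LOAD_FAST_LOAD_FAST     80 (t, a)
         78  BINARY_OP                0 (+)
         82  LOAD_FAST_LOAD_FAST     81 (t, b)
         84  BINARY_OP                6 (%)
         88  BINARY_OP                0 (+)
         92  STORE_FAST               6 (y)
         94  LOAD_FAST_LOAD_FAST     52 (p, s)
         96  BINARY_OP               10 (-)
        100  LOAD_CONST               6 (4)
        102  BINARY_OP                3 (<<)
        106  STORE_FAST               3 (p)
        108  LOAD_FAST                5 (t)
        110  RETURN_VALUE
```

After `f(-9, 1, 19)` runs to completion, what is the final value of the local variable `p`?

LOAD_FAST_LOAD_FAST c,c → push 19,19. Stack: [19, 19]
BINARY_OP + → 19 + 19 = 38. Stack: [38]
LOAD_CONST → push 6. Stack: [38, 6]
BINARY_OP + → 38 + 6 = 44. Stack: [44]
STORE_FAST p → p=44. Stack: []
LOAD_CONST → push 10. Stack: [10]
LOAD_FAST b → push 1. Stack: [10, 1]
BINARY_OP + → 10 + 1 = 11. Stack: [11]
LOAD_CONST → push 2. Stack: [11, 2]
BINARY_OP * → 11 * 2 = 22. Stack: [22]
STORE_FAST s → s=22. Stack: []
LOAD_FAST_LOAD_FAST p,p → push 44,44. Stack: [44, 44]
BINARY_OP - → 44 - 44 = 0. Stack: [0]
LOAD_CONST → push 18. Stack: [0, 18]
BINARY_OP * → 0 * 18 = 0. Stack: [0]
STORE_FAST t → t=0. Stack: []
LOAD_FAST_LOAD_FAST b,c → push 1,19. Stack: [1, 19]
BINARY_OP + → 1 + 19 = 20. Stack: [20]
STORE_FAST t → t=20. Stack: []
LOAD_CONST → push 8. Stack: [8]
LOAD_FAST b → push 1. Stack: [8, 1]
BINARY_OP - → 8 - 1 = 7. Stack: [7]
LOAD_FAST s → push 22. Stack: [7, 22]
LOAD_CONST → push 4. Stack: [7, 22, 4]
BINARY_OP + → 22 + 4 = 26. Stack: [7, 26]
BINARY_OP // → 7 // 26 = 0. Stack: [0]
STORE_FAST y → y=0. Stack: []
LOAD_FAST_LOAD_FAST t,a → push 20,-9. Stack: [20, -9]
BINARY_OP + → 20 + -9 = 11. Stack: [11]
LOAD_FAST_LOAD_FAST t,b → push 20,1. Stack: [11, 20, 1]
BINARY_OP % → 20 % 1 = 0. Stack: [11, 0]
BINARY_OP + → 11 + 0 = 11. Stack: [11]
STORE_FAST y → y=11. Stack: []
LOAD_FAST_LOAD_FAST p,s → push 44,22. Stack: [44, 22]
BINARY_OP - → 44 - 22 = 22. Stack: [22]
LOAD_CONST → push 4. Stack: [22, 4]
BINARY_OP << → 22 << 4 = 352. Stack: [352]
STORE_FAST p → p=352. Stack: []
LOAD_FAST t → push 20. Stack: [20]
RETURN_VALUE → return 20.

352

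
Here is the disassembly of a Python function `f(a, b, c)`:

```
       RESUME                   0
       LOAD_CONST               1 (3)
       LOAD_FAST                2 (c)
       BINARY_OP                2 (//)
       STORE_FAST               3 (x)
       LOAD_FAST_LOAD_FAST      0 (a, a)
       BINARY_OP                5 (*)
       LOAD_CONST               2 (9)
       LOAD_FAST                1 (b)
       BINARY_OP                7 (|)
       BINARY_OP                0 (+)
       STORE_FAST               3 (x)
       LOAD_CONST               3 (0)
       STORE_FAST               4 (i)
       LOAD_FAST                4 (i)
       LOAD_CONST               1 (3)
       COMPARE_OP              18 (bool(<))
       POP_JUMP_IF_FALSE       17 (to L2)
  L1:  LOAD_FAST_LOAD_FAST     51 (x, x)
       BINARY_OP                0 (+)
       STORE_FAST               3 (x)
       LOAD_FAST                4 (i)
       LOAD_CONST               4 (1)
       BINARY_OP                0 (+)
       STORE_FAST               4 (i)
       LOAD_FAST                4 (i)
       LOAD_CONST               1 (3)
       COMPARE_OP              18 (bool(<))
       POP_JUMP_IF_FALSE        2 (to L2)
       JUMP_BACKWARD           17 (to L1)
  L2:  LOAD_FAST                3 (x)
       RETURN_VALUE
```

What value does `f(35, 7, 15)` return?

LOAD_CONST → push 3. Stack: [3]
LOAD_FAST c → push 15. Stack: [3, 15]
BINARY_OP // → 3 // 15 = 0. Stack: [0]
STORE_FAST x → x=0. Stack: []
LOAD_FAST_LOAD_FAST a,a → push 35,35. Stack: [35, 35]
BINARY_OP * → 35 * 35 = 1225. Stack: [1225]
LOAD_CONST → push 9. Stack: [1225, 9]
LOAD_FAST b → push 7. Stack: [1225, 9, 7]
BINARY_OP | → 9 | 7 = 15. Stack: [1225, 15]
BINARY_OP + → 1225 + 15 = 1240. Stack: [1240]
STORE_FAST x → x=1240. Stack: []
LOAD_CONST → push 0. Stack: [0]
STORE_FAST i → i=0. Stack: []
LOAD_FAST i → push 0. Stack: [0]
LOAD_CONST → push 3. Stack: [0, 3]
COMPARE_OP bool(<) → 0 vs 3 = True. Stack: [True]
POP_JUMP_IF_FALSE → pop True; no jump. Stack: []
LOAD_FAST_LOAD_FAST x,x → push 1240,1240. Stack: [1240, 1240]
BINARY_OP + → 1240 + 1240 = 2480. Stack: [2480]
STORE_FAST x → x=2480. Stack: []
LOAD_FAST i → push 0. Stack: [0]
LOAD_CONST → push 1. Stack: [0, 1]
BINARY_OP + → 0 + 1 = 1. Stack: [1]
STORE_FAST i → i=1. Stack: []
LOAD_FAST i → push 1. Stack: [1]
LOAD_CONST → push 3. Stack: [1, 3]
COMPARE_OP bool(<) → 1 vs 3 = True. Stack: [True]
POP_JUMP_IF_FALSE → pop True; no jump. Stack: []
LOAD_FAST_LOAD_FAST x,x → push 2480,2480. Stack: [2480, 2480]
BINARY_OP + → 2480 + 2480 = 4960. Stack: [4960]
STORE_FAST x → x=4960. Stack: []
LOAD_FAST i → push 1. Stack: [1]
LOAD_CONST → push 1. Stack: [1, 1]
BINARY_OP + → 1 + 1 = 2. Stack: [2]
STORE_FAST i → i=2. Stack: []
LOAD_FAST i → push 2. Stack: [2]
LOAD_CONST → push 3. Stack: [2, 3]
COMPARE_OP bool(<) → 2 vs 3 = True. Stack: [True]
POP_JUMP_IF_FALSE → pop True; no jump. Stack: []
LOAD_FAST_LOAD_FAST x,x → push 4960,4960. Stack: [4960, 4960]
BINARY_OP + → 4960 + 4960 = 9920. Stack: [9920]
STORE_FAST x → x=9920. Stack: []
LOAD_FAST i → push 2. Stack: [2]
LOAD_CONST → push 1. Stack: [2, 1]
BINARY_OP + → 2 + 1 = 3. Stack: [3]
STORE_FAST i → i=3. Stack: []
LOAD_FAST i → push 3. Stack: [3]
LOAD_CONST → push 3. Stack: [3, 3]
COMPARE_OP bool(<) → 3 vs 3 = False. Stack: [False]
POP_JUMP_IF_FALSE → pop False; jump. Stack: []
LOAD_FAST x → push 9920. Stack: [9920]
RETURN_VALUE → return 9920.

9920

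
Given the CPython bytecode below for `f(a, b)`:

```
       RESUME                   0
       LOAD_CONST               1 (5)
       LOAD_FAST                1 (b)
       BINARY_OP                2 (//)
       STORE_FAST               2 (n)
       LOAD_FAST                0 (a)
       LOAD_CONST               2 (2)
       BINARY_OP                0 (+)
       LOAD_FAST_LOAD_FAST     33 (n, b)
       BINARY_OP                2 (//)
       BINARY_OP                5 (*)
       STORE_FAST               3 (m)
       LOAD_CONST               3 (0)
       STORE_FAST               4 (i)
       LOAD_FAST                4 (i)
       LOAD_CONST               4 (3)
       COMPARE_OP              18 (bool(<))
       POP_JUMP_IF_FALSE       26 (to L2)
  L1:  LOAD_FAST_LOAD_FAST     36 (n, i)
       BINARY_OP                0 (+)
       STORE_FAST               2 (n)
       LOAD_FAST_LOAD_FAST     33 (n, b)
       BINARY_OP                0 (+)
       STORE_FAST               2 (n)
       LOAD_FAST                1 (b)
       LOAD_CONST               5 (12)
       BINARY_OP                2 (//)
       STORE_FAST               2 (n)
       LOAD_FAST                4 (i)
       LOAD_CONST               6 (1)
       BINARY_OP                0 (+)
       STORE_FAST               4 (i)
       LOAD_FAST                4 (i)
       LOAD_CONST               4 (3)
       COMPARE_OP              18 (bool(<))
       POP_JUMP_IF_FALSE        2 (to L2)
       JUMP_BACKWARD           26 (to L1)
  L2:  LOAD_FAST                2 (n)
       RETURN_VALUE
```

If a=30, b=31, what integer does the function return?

LOAD_CONST → push 5
LOAD_FAST b → push 31
BINARY_OP // → 5 // 31 = 0
STORE_FAST n → n=0
LOAD_FAST a → push 30
LOAD_CONST → push 2
BINARY_OP + → 30 + 2 = 32
LOAD_FAST_LOAD_FAST n,b → push 0,31
BINARY_OP // → 0 // 31 = 0
BINARY_OP * → 32 * 0 = 0
STORE_FAST m → m=0
LOAD_CONST → push 0
STORE_FAST i → i=0
LOAD_FAST i → push 0
LOAD_CONST → push 3
COMPARE_OP bool(<) → 0 vs 3 = True
POP_JUMP_IF_FALSE → pop True; no jump
LOAD_FAST_LOAD_FAST n,i → push 0,0
BINARY_OP + → 0 + 0 = 0
STORE_FAST n → n=0
LOAD_FAST_LOAD_FAST n,b → push 0,31
BINARY_OP + → 0 + 31 = 31
STORE_FAST n → n=31
LOAD_FAST b → push 31
LOAD_CONST → push 12
BINARY_OP // → 31 // 12 = 2
STORE_FAST n → n=2
LOAD_FAST i → push 0
LOAD_CONST → push 1
BINARY_OP + → 0 + 1 = 1
STORE_FAST i → i=1
LOAD_FAST i → push 1
LOAD_CONST → push 3
COMPARE_OP bool(<) → 1 vs 3 = True
POP_JUMP_IF_FALSE → pop True; no jump
LOAD_FAST_LOAD_FAST n,i → push 2,1
BINARY_OP + → 2 + 1 = 3
STORE_FAST n → n=3
LOAD_FAST_LOAD_FAST n,b → push 3,31
BINARY_OP + → 3 + 31 = 34
STORE_FAST n → n=34
LOAD_FAST b → push 31
LOAD_CONST → push 12
BINARY_OP // → 31 // 12 = 2
STORE_FAST n → n=2
LOAD_FAST i → push 1
LOAD_CONST → push 1
BINARY_OP + → 1 + 1 = 2
STORE_FAST i → i=2
LOAD_FAST i → push 2
LOAD_CONST → push 3
COMPARE_OP bool(<) → 2 vs 3 = True
POP_JUMP_IF_FALSE → pop True; no jump
LOAD_FAST_LOAD_FAST n,i → push 2,2
BINARY_OP + → 2 + 2 = 4
STORE_FAST n → n=4
LOAD_FAST_LOAD_FAST n,b → push 4,31
BINARY_OP + → 4 + 31 = 35
STORE_FAST n → n=35
LOAD_FAST b → push 31
LOAD_CONST → push 12
BINARY_OP // → 31 // 12 = 2
STORE_FAST n → n=2
LOAD_FAST i → push 2
LOAD_CONST → push 1
BINARY_OP + → 2 + 1 = 3
STORE_FAST i → i=3
LOAD_FAST i → push 3
LOAD_CONST → push 3
COMPARE_OP bool(<) → 3 vs 3 = False
POP_JUMP_IF_FALSE → pop False; jump
LOAD_FAST n → push 2
RETURN_VALUE → return 2.

2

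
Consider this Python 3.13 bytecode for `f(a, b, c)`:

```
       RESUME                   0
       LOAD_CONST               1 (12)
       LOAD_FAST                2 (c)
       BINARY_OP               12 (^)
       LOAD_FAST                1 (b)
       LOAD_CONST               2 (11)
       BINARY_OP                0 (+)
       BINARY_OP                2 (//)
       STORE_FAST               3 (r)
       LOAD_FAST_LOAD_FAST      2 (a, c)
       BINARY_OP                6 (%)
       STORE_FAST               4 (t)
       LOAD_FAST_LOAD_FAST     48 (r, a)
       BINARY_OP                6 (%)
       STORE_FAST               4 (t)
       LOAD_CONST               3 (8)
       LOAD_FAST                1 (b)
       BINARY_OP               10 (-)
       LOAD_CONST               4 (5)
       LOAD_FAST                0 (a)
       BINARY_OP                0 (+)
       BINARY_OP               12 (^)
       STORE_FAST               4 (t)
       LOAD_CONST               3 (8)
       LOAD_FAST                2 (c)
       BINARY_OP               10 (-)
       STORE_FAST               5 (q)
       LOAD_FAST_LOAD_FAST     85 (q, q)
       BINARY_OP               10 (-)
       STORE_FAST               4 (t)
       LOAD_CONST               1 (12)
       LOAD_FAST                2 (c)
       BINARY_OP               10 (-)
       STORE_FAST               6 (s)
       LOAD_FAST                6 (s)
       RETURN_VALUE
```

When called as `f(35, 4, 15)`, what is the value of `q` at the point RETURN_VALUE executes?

LOAD_CONST → push 12. Stack: [12]
LOAD_FAST c → push 15. Stack: [12, 15]
BINARY_OP ^ → 12 ^ 15 = 3. Stack: [3]
LOAD_FAST b → push 4. Stack: [3, 4]
LOAD_CONST → push 11. Stack: [3, 4, 11]
BINARY_OP + → 4 + 11 = 15. Stack: [3, 15]
BINARY_OP // → 3 // 15 = 0. Stack: [0]
STORE_FAST r → r=0. Stack: []
LOAD_FAST_LOAD_FAST a,c → push 35,15. Stack: [35, 15]
BINARY_OP % → 35 % 15 = 5. Stack: [5]
STORE_FAST t → t=5. Stack: []
LOAD_FAST_LOAD_FAST r,a → push 0,35. Stack: [0, 35]
BINARY_OP % → 0 % 35 = 0. Stack: [0]
STORE_FAST t → t=0. Stack: []
LOAD_CONST → push 8. Stack: [8]
LOAD_FAST b → push 4. Stack: [8, 4]
BINARY_OP - → 8 - 4 = 4. Stack: [4]
LOAD_CONST → push 5. Stack: [4, 5]
LOAD_FAST a → push 35. Stack: [4, 5, 35]
BINARY_OP + → 5 + 35 = 40. Stack: [4, 40]
BINARY_OP ^ → 4 ^ 40 = 44. Stack: [44]
STORE_FAST t → t=44. Stack: []
LOAD_CONST → push 8. Stack: [8]
LOAD_FAST c → push 15. Stack: [8, 15]
BINARY_OP - → 8 - 15 = -7. Stack: [-7]
STORE_FAST q → q=-7. Stack: []
LOAD_FAST_LOAD_FAST q,q → push -7,-7. Stack: [-7, -7]
BINARY_OP - → -7 - -7 = 0. Stack: [0]
STORE_FAST t → t=0. Stack: []
LOAD_CONST → push 12. Stack: [12]
LOAD_FAST c → push 15. Stack: [12, 15]
BINARY_OP - → 12 - 15 = -3. Stack: [-3]
STORE_FAST s → s=-3. Stack: []
LOAD_FAST s → push -3. Stack: [-3]
RETURN_VALUE → return -3.

-7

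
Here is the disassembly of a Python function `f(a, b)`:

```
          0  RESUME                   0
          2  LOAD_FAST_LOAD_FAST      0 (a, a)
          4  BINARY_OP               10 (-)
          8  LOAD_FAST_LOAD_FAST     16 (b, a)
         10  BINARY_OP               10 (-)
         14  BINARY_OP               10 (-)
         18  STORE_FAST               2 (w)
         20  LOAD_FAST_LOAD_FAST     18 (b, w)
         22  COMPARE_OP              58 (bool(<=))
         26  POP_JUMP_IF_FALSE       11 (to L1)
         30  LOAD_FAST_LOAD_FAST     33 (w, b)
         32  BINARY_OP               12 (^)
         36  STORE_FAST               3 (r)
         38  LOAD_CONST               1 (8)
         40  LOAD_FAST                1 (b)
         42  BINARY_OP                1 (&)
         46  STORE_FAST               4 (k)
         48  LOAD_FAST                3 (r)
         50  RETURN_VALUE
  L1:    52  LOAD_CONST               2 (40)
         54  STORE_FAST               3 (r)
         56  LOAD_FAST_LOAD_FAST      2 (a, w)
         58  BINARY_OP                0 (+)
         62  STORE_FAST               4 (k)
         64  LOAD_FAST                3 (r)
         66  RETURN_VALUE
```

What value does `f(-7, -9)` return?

LOAD_FAST_LOAD_FAST a,a → push -7,-7. Stack: [-7, -7]
BINARY_OP - → -7 - -7 = 0. Stack: [0]
LOAD_FAST_LOAD_FAST b,a → push -9,-7. Stack: [0, -9, -7]
BINARY_OP - → -9 - -7 = -2. Stack: [0, -2]
BINARY_OP - → 0 - -2 = 2. Stack: [2]
STORE_FAST w → w=2. Stack: []
LOAD_FAST_LOAD_FAST b,w → push -9,2. Stack: [-9, 2]
COMPARE_OP bool(<=) → -9 vs 2 = True. Stack: [True]
POP_JUMP_IF_FALSE → pop True; no jump. Stack: []
LOAD_FAST_LOAD_FAST w,b → push 2,-9. Stack: [2, -9]
BINARY_OP ^ → 2 ^ -9 = -11. Stack: [-11]
STORE_FAST r → r=-11. Stack: []
LOAD_CONST → push 8. Stack: [8]
LOAD_FAST b → push -9. Stack: [8, -9]
BINARY_OP & → 8 & -9 = 0. Stack: [0]
STORE_FAST k → k=0. Stack: []
LOAD_FAST r → push -11. Stack: [-11]
RETURN_VALUE → return -11.

-11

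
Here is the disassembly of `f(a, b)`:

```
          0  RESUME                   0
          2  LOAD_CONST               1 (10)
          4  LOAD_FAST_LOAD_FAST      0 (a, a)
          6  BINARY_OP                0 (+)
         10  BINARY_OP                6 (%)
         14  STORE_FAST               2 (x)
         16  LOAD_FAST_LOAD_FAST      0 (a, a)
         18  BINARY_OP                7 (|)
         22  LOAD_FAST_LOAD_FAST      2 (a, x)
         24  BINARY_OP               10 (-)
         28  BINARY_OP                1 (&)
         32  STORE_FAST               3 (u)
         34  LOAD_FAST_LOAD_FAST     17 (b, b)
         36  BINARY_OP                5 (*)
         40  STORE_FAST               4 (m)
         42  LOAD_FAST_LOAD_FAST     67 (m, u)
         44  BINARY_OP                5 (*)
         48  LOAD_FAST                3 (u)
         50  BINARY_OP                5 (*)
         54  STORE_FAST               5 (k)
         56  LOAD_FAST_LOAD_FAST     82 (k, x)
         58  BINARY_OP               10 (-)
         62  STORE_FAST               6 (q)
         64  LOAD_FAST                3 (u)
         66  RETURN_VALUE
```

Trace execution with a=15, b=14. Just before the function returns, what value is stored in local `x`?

LOAD_CONST → push 10. Stack: [10]
LOAD_FAST_LOAD_FAST a,a → push 15,15. Stack: [10, 15, 15]
BINARY_OP + → 15 + 15 = 30. Stack: [10, 30]
BINARY_OP % → 10 % 30 = 10. Stack: [10]
STORE_FAST x → x=10. Stack: []
LOAD_FAST_LOAD_FAST a,a → push 15,15. Stack: [15, 15]
BINARY_OP | → 15 | 15 = 15. Stack: [15]
LOAD_FAST_LOAD_FAST a,x → push 15,10. Stack: [15, 15, 10]
BINARY_OP - → 15 - 10 = 5. Stack: [15, 5]
BINARY_OP & → 15 & 5 = 5. Stack: [5]
STORE_FAST u → u=5. Stack: []
LOAD_FAST_LOAD_FAST b,b → push 14,14. Stack: [14, 14]
BINARY_OP * → 14 * 14 = 196. Stack: [196]
STORE_FAST m → m=196. Stack: []
LOAD_FAST_LOAD_FAST m,u → push 196,5. Stack: [196, 5]
BINARY_OP * → 196 * 5 = 980. Stack: [980]
LOAD_FAST u → push 5. Stack: [980, 5]
BINARY_OP * → 980 * 5 = 4900. Stack: [4900]
STORE_FAST k → k=4900. Stack: []
LOAD_FAST_LOAD_FAST k,x → push 4900,10. Stack: [4900, 10]
BINARY_OP - → 4900 - 10 = 4890. Stack: [4890]
STORE_FAST q → q=4890. Stack: []
LOAD_FAST u → push 5. Stack: [5]
RETURN_VALUE → return 5.

10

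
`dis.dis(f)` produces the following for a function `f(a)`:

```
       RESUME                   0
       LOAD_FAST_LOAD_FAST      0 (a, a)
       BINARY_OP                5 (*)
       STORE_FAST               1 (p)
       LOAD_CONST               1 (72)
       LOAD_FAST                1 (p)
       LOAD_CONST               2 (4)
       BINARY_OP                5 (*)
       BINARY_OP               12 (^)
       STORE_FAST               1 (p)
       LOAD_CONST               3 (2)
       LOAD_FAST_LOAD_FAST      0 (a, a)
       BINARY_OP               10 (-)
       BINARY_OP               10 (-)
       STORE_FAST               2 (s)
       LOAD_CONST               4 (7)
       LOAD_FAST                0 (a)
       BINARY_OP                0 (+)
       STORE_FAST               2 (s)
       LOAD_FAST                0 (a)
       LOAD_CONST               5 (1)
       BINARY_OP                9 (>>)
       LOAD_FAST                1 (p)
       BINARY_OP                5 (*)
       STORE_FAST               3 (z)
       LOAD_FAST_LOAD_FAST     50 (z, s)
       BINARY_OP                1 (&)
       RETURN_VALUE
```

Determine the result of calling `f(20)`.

16

LOAD_FAST_LOAD_FAST a,a → push 20,20. Stack: [20, 20]
BINARY_OP * → 20 * 20 = 400. Stack: [400]
STORE_FAST p → p=400. Stack: []
LOAD_CONST → push 72. Stack: [72]
LOAD_FAST p → push 400. Stack: [72, 400]
LOAD_CONST → push 4. Stack: [72, 400, 4]
BINARY_OP * → 400 * 4 = 1600. Stack: [72, 1600]
BINARY_OP ^ → 72 ^ 1600 = 1544. Stack: [1544]
STORE_FAST p → p=1544. Stack: []
LOAD_CONST → push 2. Stack: [2]
LOAD_FAST_LOAD_FAST a,a → push 20,20. Stack: [2, 20, 20]
BINARY_OP - → 20 - 20 = 0. Stack: [2, 0]
BINARY_OP - → 2 - 0 = 2. Stack: [2]
STORE_FAST s → s=2. Stack: []
LOAD_CONST → push 7. Stack: [7]
LOAD_FAST a → push 20. Stack: [7, 20]
BINARY_OP + → 7 + 20 = 27. Stack: [27]
STORE_FAST s → s=27. Stack: []
LOAD_FAST a → push 20. Stack: [20]
LOAD_CONST → push 1. Stack: [20, 1]
BINARY_OP >> → 20 >> 1 = 10. Stack: [10]
LOAD_FAST p → push 1544. Stack: [10, 1544]
BINARY_OP * → 10 * 1544 = 15440. Stack: [15440]
STORE_FAST z → z=15440. Stack: []
LOAD_FAST_LOAD_FAST z,s → push 15440,27. Stack: [15440, 27]
BINARY_OP & → 15440 & 27 = 16. Stack: [16]
RETURN_VALUE → return 16.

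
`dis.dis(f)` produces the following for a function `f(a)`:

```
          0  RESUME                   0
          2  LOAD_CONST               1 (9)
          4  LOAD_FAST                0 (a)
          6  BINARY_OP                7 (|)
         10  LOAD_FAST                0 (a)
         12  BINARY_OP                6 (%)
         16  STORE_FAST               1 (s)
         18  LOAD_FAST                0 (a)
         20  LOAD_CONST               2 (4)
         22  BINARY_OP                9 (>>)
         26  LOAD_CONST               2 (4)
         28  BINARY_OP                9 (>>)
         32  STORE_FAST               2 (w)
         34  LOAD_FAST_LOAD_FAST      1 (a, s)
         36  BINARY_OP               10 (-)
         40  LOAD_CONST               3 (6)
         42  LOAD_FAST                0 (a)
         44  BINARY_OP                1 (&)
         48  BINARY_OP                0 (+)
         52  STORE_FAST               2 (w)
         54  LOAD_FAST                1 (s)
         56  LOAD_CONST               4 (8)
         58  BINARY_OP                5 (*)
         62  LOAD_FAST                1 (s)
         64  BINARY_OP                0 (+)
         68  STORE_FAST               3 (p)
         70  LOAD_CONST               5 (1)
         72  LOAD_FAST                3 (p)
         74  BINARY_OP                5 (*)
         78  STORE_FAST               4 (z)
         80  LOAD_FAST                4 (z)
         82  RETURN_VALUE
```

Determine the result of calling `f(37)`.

LOAD_CONST → push 9. Stack: [9]
LOAD_FAST a → push 37. Stack: [9, 37]
BINARY_OP | → 9 | 37 = 45. Stack: [45]
LOAD_FAST a → push 37. Stack: [45, 37]
BINARY_OP % → 45 % 37 = 8. Stack: [8]
STORE_FAST s → s=8. Stack: []
LOAD_FAST a → push 37. Stack: [37]
LOAD_CONST → push 4. Stack: [37, 4]
BINARY_OP >> → 37 >> 4 = 2. Stack: [2]
LOAD_CONST → push 4. Stack: [2, 4]
BINARY_OP >> → 2 >> 4 = 0. Stack: [0]
STORE_FAST w → w=0. Stack: []
LOAD_FAST_LOAD_FAST a,s → push 37,8. Stack: [37, 8]
BINARY_OP - → 37 - 8 = 29. Stack: [29]
LOAD_CONST → push 6. Stack: [29, 6]
LOAD_FAST a → push 37. Stack: [29, 6, 37]
BINARY_OP & → 6 & 37 = 4. Stack: [29, 4]
BINARY_OP + → 29 + 4 = 33. Stack: [33]
STORE_FAST w → w=33. Stack: []
LOAD_FAST s → push 8. Stack: [8]
LOAD_CONST → push 8. Stack: [8, 8]
BINARY_OP * → 8 * 8 = 64. Stack: [64]
LOAD_FAST s → push 8. Stack: [64, 8]
BINARY_OP + → 64 + 8 = 72. Stack: [72]
STORE_FAST p → p=72. Stack: []
LOAD_CONST → push 1. Stack: [1]
LOAD_FAST p → push 72. Stack: [1, 72]
BINARY_OP * → 1 * 72 = 72. Stack: [72]
STORE_FAST z → z=72. Stack: []
LOAD_FAST z → push 72. Stack: [72]
RETURN_VALUE → return 72.

72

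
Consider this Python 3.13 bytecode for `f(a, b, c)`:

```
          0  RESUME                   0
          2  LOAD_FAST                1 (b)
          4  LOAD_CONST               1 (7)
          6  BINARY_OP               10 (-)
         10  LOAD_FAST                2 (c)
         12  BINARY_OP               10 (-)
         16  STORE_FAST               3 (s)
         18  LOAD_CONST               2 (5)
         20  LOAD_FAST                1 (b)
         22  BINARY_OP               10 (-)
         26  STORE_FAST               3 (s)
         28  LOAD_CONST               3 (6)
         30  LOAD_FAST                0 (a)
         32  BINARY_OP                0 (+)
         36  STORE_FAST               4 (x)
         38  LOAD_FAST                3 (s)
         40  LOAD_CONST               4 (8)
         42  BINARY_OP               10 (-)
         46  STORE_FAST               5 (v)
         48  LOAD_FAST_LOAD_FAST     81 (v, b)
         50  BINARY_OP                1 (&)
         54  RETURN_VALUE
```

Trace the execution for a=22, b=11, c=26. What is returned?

2

LOAD_FAST b → push 11. Stack: [11]
LOAD_CONST → push 7. Stack: [11, 7]
BINARY_OP - → 11 - 7 = 4. Stack: [4]
LOAD_FAST c → push 26. Stack: [4, 26]
BINARY_OP - → 4 - 26 = -22. Stack: [-22]
STORE_FAST s → s=-22. Stack: []
LOAD_CONST → push 5. Stack: [5]
LOAD_FAST b → push 11. Stack: [5, 11]
BINARY_OP - → 5 - 11 = -6. Stack: [-6]
STORE_FAST s → s=-6. Stack: []
LOAD_CONST → push 6. Stack: [6]
LOAD_FAST a → push 22. Stack: [6, 22]
BINARY_OP + → 6 + 22 = 28. Stack: [28]
STORE_FAST x → x=28. Stack: []
LOAD_FAST s → push -6. Stack: [-6]
LOAD_CONST → push 8. Stack: [-6, 8]
BINARY_OP - → -6 - 8 = -14. Stack: [-14]
STORE_FAST v → v=-14. Stack: []
LOAD_FAST_LOAD_FAST v,b → push -14,11. Stack: [-14, 11]
BINARY_OP & → -14 & 11 = 2. Stack: [2]
RETURN_VALUE → return 2.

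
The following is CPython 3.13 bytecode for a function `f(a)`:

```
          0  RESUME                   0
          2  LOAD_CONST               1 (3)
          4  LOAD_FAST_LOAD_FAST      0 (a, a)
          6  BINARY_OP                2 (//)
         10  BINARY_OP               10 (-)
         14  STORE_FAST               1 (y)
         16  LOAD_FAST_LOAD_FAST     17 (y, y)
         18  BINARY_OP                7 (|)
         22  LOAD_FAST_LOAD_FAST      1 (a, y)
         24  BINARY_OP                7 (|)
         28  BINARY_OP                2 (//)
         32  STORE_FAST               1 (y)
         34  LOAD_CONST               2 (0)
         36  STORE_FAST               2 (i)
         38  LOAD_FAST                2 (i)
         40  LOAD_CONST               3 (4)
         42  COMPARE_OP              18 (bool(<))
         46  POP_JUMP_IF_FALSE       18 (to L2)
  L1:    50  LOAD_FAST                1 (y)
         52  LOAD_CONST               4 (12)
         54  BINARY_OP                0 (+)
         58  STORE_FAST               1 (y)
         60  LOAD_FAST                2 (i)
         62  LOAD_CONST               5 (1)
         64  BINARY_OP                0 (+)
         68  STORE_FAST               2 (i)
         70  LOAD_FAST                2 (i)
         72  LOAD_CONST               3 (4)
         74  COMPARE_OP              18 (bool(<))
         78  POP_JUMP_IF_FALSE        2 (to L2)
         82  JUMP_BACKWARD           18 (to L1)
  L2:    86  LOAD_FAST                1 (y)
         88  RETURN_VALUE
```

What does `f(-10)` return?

LOAD_CONST → push 3
LOAD_FAST_LOAD_FAST a,a → push -10,-10
BINARY_OP // → -10 // -10 = 1
BINARY_OP - → 3 - 1 = 2
STORE_FAST y → y=2
LOAD_FAST_LOAD_FAST y,y → push 2,2
BINARY_OP | → 2 | 2 = 2
LOAD_FAST_LOAD_FAST a,y → push -10,2
BINARY_OP | → -10 | 2 = -10
BINARY_OP // → 2 // -10 = -1
STORE_FAST y → y=-1
LOAD_CONST → push 0
STORE_FAST i → i=0
LOAD_FAST i → push 0
LOAD_CONST → push 4
COMPARE_OP bool(<) → 0 vs 4 = True
POP_JUMP_IF_FALSE → pop True; no jump
LOAD_FAST y → push -1
LOAD_CONST → push 12
BINARY_OP + → -1 + 12 = 11
STORE_FAST y → y=11
LOAD_FAST i → push 0
LOAD_CONST → push 1
BINARY_OP + → 0 + 1 = 1
STORE_FAST i → i=1
LOAD_FAST i → push 1
LOAD_CONST → push 4
COMPARE_OP bool(<) → 1 vs 4 = True
POP_JUMP_IF_FALSE → pop True; no jump
LOAD_FAST y → push 11
LOAD_CONST → push 12
BINARY_OP + → 11 + 12 = 23
STORE_FAST y → y=23
LOAD_FAST i → push 1
LOAD_CONST → push 1
BINARY_OP + → 1 + 1 = 2
STORE_FAST i → i=2
LOAD_FAST i → push 2
LOAD_CONST → push 4
COMPARE_OP bool(<) → 2 vs 4 = True
POP_JUMP_IF_FALSE → pop True; no jump
LOAD_FAST y → push 23
LOAD_CONST → push 12
BINARY_OP + → 23 + 12 = 35
STORE_FAST y → y=35
LOAD_FAST i → push 2
LOAD_CONST → push 1
BINARY_OP + → 2 + 1 = 3
STORE_FAST i → i=3
LOAD_FAST i → push 3
LOAD_CONST → push 4
COMPARE_OP bool(<) → 3 vs 4 = True
POP_JUMP_IF_FALSE → pop True; no jump
LOAD_FAST y → push 35
LOAD_CONST → push 12
BINARY_OP + → 35 + 12 = 47
STORE_FAST y → y=47
LOAD_FAST i → push 3
LOAD_CONST → push 1
BINARY_OP + → 3 + 1 = 4
STORE_FAST i → i=4
LOAD_FAST i → push 4
LOAD_CONST → push 4
COMPARE_OP bool(<) → 4 vs 4 = False
POP_JUMP_IF_FALSE → pop False; jump
LOAD_FAST y → push 47
RETURN_VALUE → return 47.

47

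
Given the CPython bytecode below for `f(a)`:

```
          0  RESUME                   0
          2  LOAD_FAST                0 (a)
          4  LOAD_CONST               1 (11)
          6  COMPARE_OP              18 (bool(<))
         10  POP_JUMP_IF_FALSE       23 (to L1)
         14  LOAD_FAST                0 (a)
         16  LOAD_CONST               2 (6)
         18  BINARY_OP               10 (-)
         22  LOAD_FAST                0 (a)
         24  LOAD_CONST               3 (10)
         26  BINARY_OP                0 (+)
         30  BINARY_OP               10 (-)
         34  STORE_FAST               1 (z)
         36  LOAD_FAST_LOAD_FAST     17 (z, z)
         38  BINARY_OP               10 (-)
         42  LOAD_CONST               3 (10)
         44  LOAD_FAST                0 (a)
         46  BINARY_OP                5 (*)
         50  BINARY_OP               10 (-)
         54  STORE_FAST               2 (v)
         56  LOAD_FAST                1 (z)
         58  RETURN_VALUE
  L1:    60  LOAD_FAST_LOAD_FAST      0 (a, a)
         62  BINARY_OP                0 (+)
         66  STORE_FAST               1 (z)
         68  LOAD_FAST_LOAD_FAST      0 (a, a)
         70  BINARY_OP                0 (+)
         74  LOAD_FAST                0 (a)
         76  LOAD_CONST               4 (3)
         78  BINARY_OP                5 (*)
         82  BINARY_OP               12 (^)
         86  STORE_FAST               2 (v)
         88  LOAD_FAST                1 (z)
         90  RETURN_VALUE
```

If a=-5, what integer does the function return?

LOAD_FAST a → push -5. Stack: [-5]
LOAD_CONST → push 11. Stack: [-5, 11]
COMPARE_OP bool(<) → -5 vs 11 = True. Stack: [True]
POP_JUMP_IF_FALSE → pop True; no jump. Stack: []
LOAD_FAST a → push -5. Stack: [-5]
LOAD_CONST → push 6. Stack: [-5, 6]
BINARY_OP - → -5 - 6 = -11. Stack: [-11]
LOAD_FAST a → push -5. Stack: [-11, -5]
LOAD_CONST → push 10. Stack: [-11, -5, 10]
BINARY_OP + → -5 + 10 = 5. Stack: [-11, 5]
BINARY_OP - → -11 - 5 = -16. Stack: [-16]
STORE_FAST z → z=-16. Stack: []
LOAD_FAST_LOAD_FAST z,z → push -16,-16. Stack: [-16, -16]
BINARY_OP - → -16 - -16 = 0. Stack: [0]
LOAD_CONST → push 10. Stack: [0, 10]
LOAD_FAST a → push -5. Stack: [0, 10, -5]
BINARY_OP * → 10 * -5 = -50. Stack: [0, -50]
BINARY_OP - → 0 - -50 = 50. Stack: [50]
STORE_FAST v → v=50. Stack: []
LOAD_FAST z → push -16. Stack: [-16]
RETURN_VALUE → return -16.

-16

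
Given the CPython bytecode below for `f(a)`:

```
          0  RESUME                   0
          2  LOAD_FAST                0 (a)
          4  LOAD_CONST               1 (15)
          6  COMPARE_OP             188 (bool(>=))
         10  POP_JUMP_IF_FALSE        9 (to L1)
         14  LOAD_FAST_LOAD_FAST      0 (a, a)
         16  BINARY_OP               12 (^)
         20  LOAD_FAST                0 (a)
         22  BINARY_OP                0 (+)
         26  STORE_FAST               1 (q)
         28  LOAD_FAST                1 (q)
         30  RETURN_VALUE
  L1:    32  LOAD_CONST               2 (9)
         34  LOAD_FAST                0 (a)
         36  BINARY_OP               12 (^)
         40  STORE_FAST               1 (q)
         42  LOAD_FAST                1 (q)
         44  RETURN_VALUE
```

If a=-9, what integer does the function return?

LOAD_FAST a → push -9. Stack: [-9]
LOAD_CONST → push 15. Stack: [-9, 15]
COMPARE_OP bool(>=) → -9 vs 15 = False. Stack: [False]
POP_JUMP_IF_FALSE → pop False; jump. Stack: []
LOAD_CONST → push 9. Stack: [9]
LOAD_FAST a → push -9. Stack: [9, -9]
BINARY_OP ^ → 9 ^ -9 = -2. Stack: [-2]
STORE_FAST q → q=-2. Stack: []
LOAD_FAST q → push -2. Stack: [-2]
RETURN_VALUE → return -2.

-2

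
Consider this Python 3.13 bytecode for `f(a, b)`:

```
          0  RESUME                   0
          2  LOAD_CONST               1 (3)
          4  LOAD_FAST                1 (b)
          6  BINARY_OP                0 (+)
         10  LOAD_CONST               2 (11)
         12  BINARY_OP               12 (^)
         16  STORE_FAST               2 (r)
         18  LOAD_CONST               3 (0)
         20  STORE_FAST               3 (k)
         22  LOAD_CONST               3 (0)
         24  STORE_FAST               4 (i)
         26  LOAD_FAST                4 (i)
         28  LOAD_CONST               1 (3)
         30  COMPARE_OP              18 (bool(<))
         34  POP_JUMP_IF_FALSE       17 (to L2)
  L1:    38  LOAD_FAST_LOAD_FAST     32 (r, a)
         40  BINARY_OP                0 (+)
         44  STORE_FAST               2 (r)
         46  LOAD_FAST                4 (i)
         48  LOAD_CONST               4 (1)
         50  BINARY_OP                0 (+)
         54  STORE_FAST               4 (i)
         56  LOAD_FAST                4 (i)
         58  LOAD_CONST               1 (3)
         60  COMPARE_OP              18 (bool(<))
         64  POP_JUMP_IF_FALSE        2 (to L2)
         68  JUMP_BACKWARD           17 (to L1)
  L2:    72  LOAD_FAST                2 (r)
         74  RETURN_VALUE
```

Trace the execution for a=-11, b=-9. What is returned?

-48

LOAD_CONST → push 3. Stack: [3]
LOAD_FAST b → push -9. Stack: [3, -9]
BINARY_OP + → 3 + -9 = -6. Stack: [-6]
LOAD_CONST → push 11. Stack: [-6, 11]
BINARY_OP ^ → -6 ^ 11 = -15. Stack: [-15]
STORE_FAST r → r=-15. Stack: []
LOAD_CONST → push 0. Stack: [0]
STORE_FAST k → k=0. Stack: []
LOAD_CONST → push 0. Stack: [0]
STORE_FAST i → i=0. Stack: []
LOAD_FAST i → push 0. Stack: [0]
LOAD_CONST → push 3. Stack: [0, 3]
COMPARE_OP bool(<) → 0 vs 3 = True. Stack: [True]
POP_JUMP_IF_FALSE → pop True; no jump. Stack: []
LOAD_FAST_LOAD_FAST r,a → push -15,-11. Stack: [-15, -11]
BINARY_OP + → -15 + -11 = -26. Stack: [-26]
STORE_FAST r → r=-26. Stack: []
LOAD_FAST i → push 0. Stack: [0]
LOAD_CONST → push 1. Stack: [0, 1]
BINARY_OP + → 0 + 1 = 1. Stack: [1]
STORE_FAST i → i=1. Stack: []
LOAD_FAST i → push 1. Stack: [1]
LOAD_CONST → push 3. Stack: [1, 3]
COMPARE_OP bool(<) → 1 vs 3 = True. Stack: [True]
POP_JUMP_IF_FALSE → pop True; no jump. Stack: []
LOAD_FAST_LOAD_FAST r,a → push -26,-11. Stack: [-26, -11]
BINARY_OP + → -26 + -11 = -37. Stack: [-37]
STORE_FAST r → r=-37. Stack: []
LOAD_FAST i → push 1. Stack: [1]
LOAD_CONST → push 1. Stack: [1, 1]
BINARY_OP + → 1 + 1 = 2. Stack: [2]
STORE_FAST i → i=2. Stack: []
LOAD_FAST i → push 2. Stack: [2]
LOAD_CONST → push 3. Stack: [2, 3]
COMPARE_OP bool(<) → 2 vs 3 = True. Stack: [True]
POP_JUMP_IF_FALSE → pop True; no jump. Stack: []
LOAD_FAST_LOAD_FAST r,a → push -37,-11. Stack: [-37, -11]
BINARY_OP + → -37 + -11 = -48. Stack: [-48]
STORE_FAST r → r=-48. Stack: []
LOAD_FAST i → push 2. Stack: [2]
LOAD_CONST → push 1. Stack: [2, 1]
BINARY_OP + → 2 + 1 = 3. Stack: [3]
STORE_FAST i → i=3. Stack: []
LOAD_FAST i → push 3. Stack: [3]
LOAD_CONST → push 3. Stack: [3, 3]
COMPARE_OP bool(<) → 3 vs 3 = False. Stack: [False]
POP_JUMP_IF_FALSE → pop False; jump. Stack: []
LOAD_FAST r → push -48. Stack: [-48]
RETURN_VALUE → return -48.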